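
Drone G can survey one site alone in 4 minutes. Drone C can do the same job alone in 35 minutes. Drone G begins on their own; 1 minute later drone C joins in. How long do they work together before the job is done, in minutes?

35/13 minutes

In the first 1 minute drone G alone does 1/4 of the job, leaving 3/4.
Once everyone is working, combined rate: 1/4 + 1/35 = (35 + 4)/140 = 39/140 per minute.
Remaining 3/4 at 39/140 per minute takes 35/13 minutes.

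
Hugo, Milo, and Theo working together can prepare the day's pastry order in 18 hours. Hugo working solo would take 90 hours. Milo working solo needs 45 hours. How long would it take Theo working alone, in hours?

45 hours

Combined rate is 1/18 per hour.
Known contribution: 1/90 + 1/45 = (1 + 2)/90 = 3/90 = 1/30 per hour.
So Theo's rate is 1/18 − 1/30 = 1/45, meaning 45 hours alone.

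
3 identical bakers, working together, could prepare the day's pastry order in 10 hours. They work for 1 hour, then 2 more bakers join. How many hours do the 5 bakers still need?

One baker does 1/30 of the job per hour.
After 1 hour with 3 bakers, 1/10 is done (9/10 left).
With 5 bakers the rate is 5/30 = 1/6, so the rest takes 9/10 ÷ 1/6 = 27/5 hours.

27/5 hours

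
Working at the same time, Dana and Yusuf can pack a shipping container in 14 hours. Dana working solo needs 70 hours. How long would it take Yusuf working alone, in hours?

35/2 hours

Combined rate is 1/14 per hour.
Known contribution: 1/70 per hour.
So Yusuf's rate is 1/14 − 1/70 = 2/35, meaning 35/2 hours alone.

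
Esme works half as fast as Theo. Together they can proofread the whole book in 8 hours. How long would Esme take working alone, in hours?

Let Theo's rate be r; then Esme's rate is (1/2)r, so together (1/2 + 1)r = (3/2)r = 1/8.
Thus r = 1/12 per hour.
Theo alone: 12 hours; Esme alone: 24 hours.

24 hours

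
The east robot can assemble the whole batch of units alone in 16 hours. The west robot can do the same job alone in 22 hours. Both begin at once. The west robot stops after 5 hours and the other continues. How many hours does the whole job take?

136/11 hours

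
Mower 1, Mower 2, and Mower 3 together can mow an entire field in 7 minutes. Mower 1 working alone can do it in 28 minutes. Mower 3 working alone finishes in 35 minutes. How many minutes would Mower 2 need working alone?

140/11 minutes

Combined rate is 1/7 per minute.
Known contribution: 1/28 + 1/35 = (5 + 4)/140 = 9/140 per minute.
So Mower 2's rate is 1/7 − 9/140 = 11/140, meaning 140/11 minutes alone.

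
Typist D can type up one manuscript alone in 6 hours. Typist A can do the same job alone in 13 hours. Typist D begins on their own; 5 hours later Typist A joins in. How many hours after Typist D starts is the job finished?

In the first 5 hours Typist D alone does 5/6 of the job, leaving 1/6.
Once everyone is working, combined rate: 1/6 + 1/13 = (13 + 6)/78 = 19/78 per hour.
Remaining 1/6 at 19/78 per hour takes 13/19 hours.
Total from the start = 5 + 13/19 = 108/19 hours.

108/19 hours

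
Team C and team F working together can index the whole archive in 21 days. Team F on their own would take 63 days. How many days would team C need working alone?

63/2 days

Combined rate is 1/21 per day.
Known contribution: 1/63 per day.
So team C's rate is 1/21 − 1/63 = 2/63, meaning 63/2 days alone.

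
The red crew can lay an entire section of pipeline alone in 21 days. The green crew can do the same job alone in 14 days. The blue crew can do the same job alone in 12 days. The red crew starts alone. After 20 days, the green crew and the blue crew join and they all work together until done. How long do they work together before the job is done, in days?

In the first 20 days the red crew alone does 20/21 of the job, leaving 1/21.
Once everyone is working, combined rate: 1/21 + 1/14 + 1/12 = (4 + 6 + 7)/84 = 17/84 per day.
Remaining 1/21 at 17/84 per day takes 4/17 days.

4/17 days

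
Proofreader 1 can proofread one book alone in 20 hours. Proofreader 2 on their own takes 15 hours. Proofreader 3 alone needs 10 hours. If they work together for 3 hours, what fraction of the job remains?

Combined rate: 1/20 + 1/15 + 1/10 = (3 + 4 + 6)/60 = 13/60 per hour.
In 3 hours they complete 3·13/60 = 13/20 of the job.
So 7/20 remains.

7/20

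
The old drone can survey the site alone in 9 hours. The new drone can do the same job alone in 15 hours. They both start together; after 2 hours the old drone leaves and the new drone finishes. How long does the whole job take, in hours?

35/3 hours

In the first 2 hours the combined rate is 8/45, so 16/45 of the job is done, leaving 29/45.
After the old drone leaves the rate is 1/15 per hour; the remaining 29/45 takes 29/3 hours.
Total = 2 + 29/3 = 35/3 hours.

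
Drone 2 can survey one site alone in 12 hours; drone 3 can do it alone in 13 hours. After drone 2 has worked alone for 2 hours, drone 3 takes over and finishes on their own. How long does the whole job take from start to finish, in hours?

77/6 hours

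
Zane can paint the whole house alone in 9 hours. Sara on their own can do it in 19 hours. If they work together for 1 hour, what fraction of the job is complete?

28/171

Combined rate: 1/9 + 1/19 = (19 + 9)/171 = 28/171 per hour.
In 1 hour they complete 1·28/171 = 28/171 of the job.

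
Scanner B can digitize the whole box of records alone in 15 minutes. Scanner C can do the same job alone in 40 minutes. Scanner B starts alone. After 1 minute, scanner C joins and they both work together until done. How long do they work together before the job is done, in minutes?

In the first 1 minute scanner B alone does 1/15 of the job, leaving 14/15.
Once everyone is working, combined rate: 1/15 + 1/40 = (8 + 3)/120 = 11/120 per minute.
Remaining 14/15 at 11/120 per minute takes 112/11 minutes.

112/11 minutes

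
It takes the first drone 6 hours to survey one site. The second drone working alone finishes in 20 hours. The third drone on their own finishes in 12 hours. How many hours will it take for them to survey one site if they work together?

10/3 hours

Combined rate: 1/6 + 1/20 + 1/12 = (10 + 3 + 5)/60 = 18/60 = 3/10 per hour.
Time = 1 ÷ (3/10) = 10/3 hours.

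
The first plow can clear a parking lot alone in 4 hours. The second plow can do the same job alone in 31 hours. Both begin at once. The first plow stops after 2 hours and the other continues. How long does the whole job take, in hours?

In the first 2 hours the combined rate is 35/124, so 35/62 of the job is done, leaving 27/62.
After the first plow leaves the rate is 1/31 per hour; the remaining 27/62 takes 27/2 hours.
Total = 2 + 27/2 = 31/2 hours.

31/2 hours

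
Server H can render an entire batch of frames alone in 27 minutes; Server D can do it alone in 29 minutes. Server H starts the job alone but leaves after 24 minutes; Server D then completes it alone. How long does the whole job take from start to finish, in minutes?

In 24 minutes Server H does 24/27 = 8/9 of the job, leaving 1/9.
Server D works at 1/29 per minute, so finishing takes 1/9 ÷ 1/29 = 29/9 minutes.
Total time = 24 + 29/9 = 245/9 minutes.

245/9 minutes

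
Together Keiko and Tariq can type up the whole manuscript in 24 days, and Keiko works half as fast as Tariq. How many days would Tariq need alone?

Let Tariq's rate be r; then Keiko's rate is (1/2)r, so together (1/2 + 1)r = (3/2)r = 1/24.
Thus r = 1/36 per day.
Tariq alone: 36 days; Keiko alone: 72 days.

36 days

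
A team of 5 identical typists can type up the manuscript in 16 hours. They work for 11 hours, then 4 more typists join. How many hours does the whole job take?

124/9 hours

One typist does 1/80 of the job per hour.
After 11 hours with 5 typists, 11/16 is done (5/16 left).
With 9 typists the rate is 9/80, so the rest takes 5/16 ÷ 9/80 = 25/9 hours.
Total = 11 + 25/9 = 124/9 hours.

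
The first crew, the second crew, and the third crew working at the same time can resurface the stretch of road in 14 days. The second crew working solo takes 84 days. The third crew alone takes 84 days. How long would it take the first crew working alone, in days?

21 days

Combined rate is 1/14 per day.
Known contribution: 1/84 + 1/84 = (1 + 1)/84 = 2/84 = 1/42 per day.
So the first crew's rate is 1/14 − 1/42 = 1/21, meaning 21 days alone.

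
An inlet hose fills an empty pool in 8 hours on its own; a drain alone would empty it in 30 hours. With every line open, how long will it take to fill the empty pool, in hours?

Net rate = 1/8 − 1/30 = (15 − 4)/120 = 11/120 per hour.
Filling time = 1 ÷ (11/120) = 120/11 hours.

120/11 hours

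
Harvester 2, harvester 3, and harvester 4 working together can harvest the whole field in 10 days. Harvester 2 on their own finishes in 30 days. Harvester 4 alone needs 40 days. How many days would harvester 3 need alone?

24 days

Combined rate is 1/10 per day.
Known contribution: 1/30 + 1/40 = (4 + 3)/120 = 7/120 per day.
So harvester 3's rate is 1/10 − 7/120 = 1/24, meaning 24 days alone.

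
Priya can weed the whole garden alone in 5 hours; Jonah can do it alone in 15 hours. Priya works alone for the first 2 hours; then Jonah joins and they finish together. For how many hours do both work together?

9/4 hours

In 2 hours Priya does 2/5 of the job, leaving 3/5.
Priya and Jonah together work at 4/15 per hour, so finishing takes 3/5 ÷ 4/15 = 9/4 hours.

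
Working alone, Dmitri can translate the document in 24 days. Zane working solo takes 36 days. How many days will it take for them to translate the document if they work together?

Combined rate: 1/24 + 1/36 = (3 + 2)/72 = 5/72 per day.
Time = 1 ÷ (5/72) = 72/5 days.

72/5 days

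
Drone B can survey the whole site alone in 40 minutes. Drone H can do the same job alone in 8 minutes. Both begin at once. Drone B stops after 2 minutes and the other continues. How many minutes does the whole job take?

38/5 minutes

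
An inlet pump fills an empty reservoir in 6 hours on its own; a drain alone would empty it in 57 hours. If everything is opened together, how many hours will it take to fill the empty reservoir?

114/17 hours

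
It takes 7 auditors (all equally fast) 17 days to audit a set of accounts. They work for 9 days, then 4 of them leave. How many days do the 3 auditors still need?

56/3 days

One auditor does 1/119 of the job per day.
After 9 days with 7 auditors, 9/17 is done (8/17 left).
With 3 auditors the rate is 3/119, so the rest takes 8/17 ÷ 3/119 = 56/3 days.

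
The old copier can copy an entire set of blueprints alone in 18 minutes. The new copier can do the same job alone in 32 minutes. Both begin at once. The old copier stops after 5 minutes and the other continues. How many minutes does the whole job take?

208/9 minutes

In the first 5 minutes the combined rate is 25/288, so 125/288 of the job is done, leaving 163/288.
After the old copier leaves the rate is 1/32 per minute; the remaining 163/288 takes 163/9 minutes.
Total = 5 + 163/9 = 208/9 minutes.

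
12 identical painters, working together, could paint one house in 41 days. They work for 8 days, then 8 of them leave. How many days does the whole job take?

107 days

One painter does 1/492 of the job per day.
After 8 days with 12 painters, 8/41 is done (33/41 left).
With 4 painters the rate is 4/492 = 1/123, so the rest takes 33/41 ÷ 1/123 = 99 days.
Total = 8 + 99 = 107 days.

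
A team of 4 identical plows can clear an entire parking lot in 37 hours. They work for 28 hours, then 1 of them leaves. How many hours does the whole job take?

40 hours

One plow does 1/148 of the job per hour.
After 28 hours with 4 plows, 28/37 is done (9/37 left).
With 3 plows the rate is 3/148, so the rest takes 9/37 ÷ 3/148 = 12 hours.
Total = 28 + 12 = 40 hours.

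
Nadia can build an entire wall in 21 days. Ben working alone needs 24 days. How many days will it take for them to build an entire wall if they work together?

Combined rate: 1/21 + 1/24 = (8 + 7)/168 = 15/168 = 5/56 per day.
Time = 1 ÷ (5/56) = 56/5 days.

56/5 days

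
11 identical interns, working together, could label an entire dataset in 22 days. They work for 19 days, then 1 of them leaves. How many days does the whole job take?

One intern does 1/242 of the job per day.
After 19 days with 11 interns, 19/22 is done (3/22 left).
With 10 interns the rate is 10/242 = 5/121, so the rest takes 3/22 ÷ 5/121 = 33/10 days.
Total = 19 + 33/10 = 223/10 days.

223/10 days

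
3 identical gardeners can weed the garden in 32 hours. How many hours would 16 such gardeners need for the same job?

Total work is 3·32 = 96 gardener-hours.
With 16 gardeners: 96/16 = 6 hours.

6 hours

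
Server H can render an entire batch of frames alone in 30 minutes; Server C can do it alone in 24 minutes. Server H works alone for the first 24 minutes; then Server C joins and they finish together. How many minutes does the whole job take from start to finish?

80/3 minutes

In 24 minutes Server H does 24/30 = 4/5 of the job, leaving 1/5.
Server H and Server C together work at 3/40 per minute, so finishing takes 1/5 ÷ 3/40 = 8/3 minutes.
Total time = 24 + 8/3 = 80/3 minutes.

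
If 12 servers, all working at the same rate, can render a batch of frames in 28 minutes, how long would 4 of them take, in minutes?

84 minutes

Total work is 12·28 = 336 server-minutes.
With 4 servers: 336/4 = 84 minutes.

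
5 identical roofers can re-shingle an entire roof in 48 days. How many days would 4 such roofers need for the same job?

60 days

Total work is 5·48 = 240 roofer-days.
With 4 roofers: 240/4 = 60 days.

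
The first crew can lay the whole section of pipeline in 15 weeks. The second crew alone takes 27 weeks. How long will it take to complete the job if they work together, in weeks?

Combined rate: 1/15 + 1/27 = (9 + 5)/135 = 14/135 per week.
Time = 1 ÷ (14/135) = 135/14 weeks.

135/14 weeks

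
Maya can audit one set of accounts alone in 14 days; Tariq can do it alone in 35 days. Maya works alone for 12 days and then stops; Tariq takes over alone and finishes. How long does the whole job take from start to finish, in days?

In 12 days Maya does 12/14 = 6/7 of the job, leaving 1/7.
Tariq works at 1/35 per day, so finishing takes 1/7 ÷ 1/35 = 5 days.
Total time = 12 + 5 = 17 days.

17 days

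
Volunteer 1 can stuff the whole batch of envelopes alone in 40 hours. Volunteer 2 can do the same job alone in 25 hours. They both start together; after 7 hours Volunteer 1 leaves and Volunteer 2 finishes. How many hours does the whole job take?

In the first 7 hours the combined rate is 13/200, so 91/200 of the job is done, leaving 109/200.
After Volunteer 1 leaves the rate is 1/25 per hour; the remaining 109/200 takes 109/8 hours.
Total = 7 + 109/8 = 165/8 hours.

165/8 hours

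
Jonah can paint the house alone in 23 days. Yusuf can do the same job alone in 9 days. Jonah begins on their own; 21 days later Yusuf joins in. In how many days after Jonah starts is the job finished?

345/16 days

In the first 21 days Jonah alone does 21/23 of the job, leaving 2/23.
Once everyone is working, combined rate: 1/23 + 1/9 = (9 + 23)/207 = 32/207 per day.
Remaining 2/23 at 32/207 per day takes 9/16 days.
Total from the start = 21 + 9/16 = 345/16 days.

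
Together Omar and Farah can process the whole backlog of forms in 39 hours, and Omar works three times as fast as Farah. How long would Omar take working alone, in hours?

Let Farah's rate be r; then Omar's rate is 3r, so together (3 + 1)r = 4r = 1/39.
Thus r = 1/156 per hour.
Farah alone: 156 hours; Omar alone: 52 hours.

52 hours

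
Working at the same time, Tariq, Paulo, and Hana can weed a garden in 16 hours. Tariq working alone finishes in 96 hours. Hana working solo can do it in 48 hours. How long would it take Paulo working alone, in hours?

32 hours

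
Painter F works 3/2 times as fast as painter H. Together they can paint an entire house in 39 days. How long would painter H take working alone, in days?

195/2 days

Let painter H's rate be r; then painter F's rate is (3/2)r, so together (3/2 + 1)r = (5/2)r = 1/39.
Thus r = 2/195 per day.
Painter H alone: 195/2 days; painter F alone: 65 days.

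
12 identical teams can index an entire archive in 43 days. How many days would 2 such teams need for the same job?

Total work is 12·43 = 516 team-days.
With 2 teams: 516/2 = 258 days.

258 days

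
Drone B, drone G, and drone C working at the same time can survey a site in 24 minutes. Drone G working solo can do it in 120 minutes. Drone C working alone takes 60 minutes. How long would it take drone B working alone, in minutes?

60 minutes

Combined rate is 1/24 per minute.
Known contribution: 1/120 + 1/60 = (1 + 2)/120 = 3/120 = 1/40 per minute.
So drone B's rate is 1/24 − 1/40 = 1/60, meaning 60 minutes alone.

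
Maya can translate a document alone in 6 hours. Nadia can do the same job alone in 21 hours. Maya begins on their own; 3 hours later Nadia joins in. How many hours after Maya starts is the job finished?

16/3 hours

In the first 3 hours Maya alone does 3/6 = 1/2 of the job, leaving 1/2.
Once everyone is working, combined rate: 1/6 + 1/21 = (7 + 2)/42 = 9/42 = 3/14 per hour.
Remaining 1/2 at 3/14 per hour takes 7/3 hours.
Total from the start = 3 + 7/3 = 16/3 hours.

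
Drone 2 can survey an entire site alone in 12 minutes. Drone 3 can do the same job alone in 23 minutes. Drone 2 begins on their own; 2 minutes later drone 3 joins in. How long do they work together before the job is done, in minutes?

46/7 minutes

In the first 2 minutes drone 2 alone does 2/12 = 1/6 of the job, leaving 5/6.
Once everyone is working, combined rate: 1/12 + 1/23 = (23 + 12)/276 = 35/276 per minute.
Remaining 5/6 at 35/276 per minute takes 46/7 minutes.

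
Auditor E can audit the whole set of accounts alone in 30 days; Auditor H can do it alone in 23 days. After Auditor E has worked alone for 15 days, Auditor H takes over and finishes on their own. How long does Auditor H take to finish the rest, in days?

23/2 days

In 15 days Auditor E does 15/30 = 1/2 of the job, leaving 1/2.
Auditor H works at 1/23 per day, so finishing takes 1/2 ÷ 1/23 = 23/2 days.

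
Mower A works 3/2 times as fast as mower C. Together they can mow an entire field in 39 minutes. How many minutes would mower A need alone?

65 minutes

Let mower C's rate be r; then mower A's rate is (3/2)r, so together (3/2 + 1)r = (5/2)r = 1/39.
Thus r = 2/195 per minute.
Mower C alone: 195/2 minutes; mower A alone: 65 minutes.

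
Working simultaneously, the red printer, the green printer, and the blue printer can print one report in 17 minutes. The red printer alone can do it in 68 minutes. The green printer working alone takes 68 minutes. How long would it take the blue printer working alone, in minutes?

Combined rate is 1/17 per minute.
Known contribution: 1/68 + 1/68 = (1 + 1)/68 = 2/68 = 1/34 per minute.
So the blue printer's rate is 1/17 − 1/34 = 1/34, meaning 34 minutes alone.

34 minutes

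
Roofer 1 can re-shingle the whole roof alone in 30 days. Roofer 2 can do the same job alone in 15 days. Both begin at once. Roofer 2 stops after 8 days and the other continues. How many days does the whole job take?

14 days

In the first 8 days the combined rate is 1/10, so 4/5 of the job is done, leaving 1/5.
After Roofer 2 leaves the rate is 1/30 per day; the remaining 1/5 takes 6 days.
Total = 8 + 6 = 14 days.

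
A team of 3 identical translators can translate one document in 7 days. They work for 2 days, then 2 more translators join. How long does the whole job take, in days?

One translator does 1/21 of the job per day.
After 2 days with 3 translators, 2/7 is done (5/7 left).
With 5 translators the rate is 5/21, so the rest takes 5/7 ÷ 5/21 = 3 days.
Total = 2 + 3 = 5 days.

5 days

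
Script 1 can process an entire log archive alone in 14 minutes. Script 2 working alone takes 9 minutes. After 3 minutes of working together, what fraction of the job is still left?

19/42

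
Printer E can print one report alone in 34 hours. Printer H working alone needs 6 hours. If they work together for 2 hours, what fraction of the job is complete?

20/51

Combined rate: 1/34 + 1/6 = (3 + 17)/102 = 20/102 = 10/51 per hour.
In 2 hours they complete 2·10/51 = 20/51 of the job.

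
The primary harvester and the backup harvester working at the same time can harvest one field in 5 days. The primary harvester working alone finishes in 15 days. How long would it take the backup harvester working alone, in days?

15/2 days

Combined rate is 1/5 per day.
Known contribution: 1/15 per day.
So the backup harvester's rate is 1/5 − 1/15 = 2/15, meaning 15/2 days alone.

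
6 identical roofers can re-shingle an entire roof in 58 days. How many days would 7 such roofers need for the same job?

Total work is 6·58 = 348 roofer-days.
With 7 roofers: 348/7 days.

348/7 days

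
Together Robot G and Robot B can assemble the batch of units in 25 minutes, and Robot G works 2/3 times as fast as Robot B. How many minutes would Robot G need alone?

Let Robot B's rate be r; then Robot G's rate is (2/3)r, so together (2/3 + 1)r = (5/3)r = 1/25.
Thus r = 3/125 per minute.
Robot B alone: 125/3 minutes; Robot G alone: 125/2 minutes.

125/2 minutes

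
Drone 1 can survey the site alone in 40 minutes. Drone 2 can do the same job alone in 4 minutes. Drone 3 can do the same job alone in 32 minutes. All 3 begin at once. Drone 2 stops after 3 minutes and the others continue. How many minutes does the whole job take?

40/9 minutes

In the first 3 minutes the combined rate is 49/160, so 147/160 of the job is done, leaving 13/160.
After drone 2 leaves the rate is 9/160 per minute; the remaining 13/160 takes 13/9 minutes.
Total = 3 + 13/9 = 40/9 minutes.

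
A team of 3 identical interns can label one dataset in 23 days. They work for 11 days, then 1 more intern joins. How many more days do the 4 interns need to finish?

9 days

One intern does 1/69 of the job per day.
After 11 days with 3 interns, 11/23 is done (12/23 left).
With 4 interns the rate is 4/69, so the rest takes 12/23 ÷ 4/69 = 9 days.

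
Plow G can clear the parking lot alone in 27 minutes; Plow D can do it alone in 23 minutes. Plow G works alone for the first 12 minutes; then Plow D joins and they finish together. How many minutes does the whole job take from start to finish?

189/10 minutes

In 12 minutes Plow G does 12/27 = 4/9 of the job, leaving 5/9.
Plow G and Plow D together work at 50/621 per minute, so finishing takes 5/9 ÷ 50/621 = 69/10 minutes.
Total time = 12 + 69/10 = 189/10 minutes.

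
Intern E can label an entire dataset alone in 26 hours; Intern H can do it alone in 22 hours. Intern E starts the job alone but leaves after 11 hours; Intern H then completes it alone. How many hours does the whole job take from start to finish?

308/13 hours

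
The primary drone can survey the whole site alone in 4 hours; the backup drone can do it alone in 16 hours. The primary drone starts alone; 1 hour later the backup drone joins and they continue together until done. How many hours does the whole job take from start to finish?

17/5 hours

In 1 hour the primary drone does 1/4 of the job, leaving 3/4.
The primary drone and the backup drone together work at 5/16 per hour, so finishing takes 3/4 ÷ 5/16 = 12/5 hours.
Total time = 1 + 12/5 = 17/5 hours.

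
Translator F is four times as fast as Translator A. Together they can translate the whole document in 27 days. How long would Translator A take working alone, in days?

135 days

Let Translator A's rate be r; then Translator F's rate is 4r, so together (4 + 1)r = 5r = 1/27.
Thus r = 1/135 per day.
Translator A alone: 135 days; Translator F alone: 135/4 days.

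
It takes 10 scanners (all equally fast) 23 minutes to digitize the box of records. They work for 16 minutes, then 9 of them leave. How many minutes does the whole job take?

86 minutes

One scanner does 1/230 of the job per minute.
After 16 minutes with 10 scanners, 16/23 is done (7/23 left).
With 1 scanner the rate is 1/230, so the rest takes 7/23 ÷ 1/230 = 70 minutes.
Total = 16 + 70 = 86 minutes.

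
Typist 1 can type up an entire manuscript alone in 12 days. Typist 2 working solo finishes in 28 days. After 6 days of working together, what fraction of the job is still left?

2/7

Combined rate: 1/12 + 1/28 = (7 + 3)/84 = 10/84 = 5/42 per day.
In 6 days they complete 6·5/42 = 5/7 of the job.
So 2/7 remains.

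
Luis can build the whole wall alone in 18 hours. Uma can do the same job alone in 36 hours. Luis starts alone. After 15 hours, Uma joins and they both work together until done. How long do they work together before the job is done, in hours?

2 hours

In the first 15 hours Luis alone does 15/18 = 5/6 of the job, leaving 1/6.
Once everyone is working, combined rate: 1/18 + 1/36 = (2 + 1)/36 = 3/36 = 1/12 per hour.
Remaining 1/6 at 1/12 per hour takes 2 hours.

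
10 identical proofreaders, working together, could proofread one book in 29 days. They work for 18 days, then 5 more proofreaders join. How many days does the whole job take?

One proofreader does 1/290 of the job per day.
After 18 days with 10 proofreaders, 18/29 is done (11/29 left).
With 15 proofreaders the rate is 15/290 = 3/58, so the rest takes 11/29 ÷ 3/58 = 22/3 days.
Total = 18 + 22/3 = 76/3 days.

76/3 days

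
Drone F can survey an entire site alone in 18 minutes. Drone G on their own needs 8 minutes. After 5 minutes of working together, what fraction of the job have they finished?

Combined rate: 1/18 + 1/8 = (4 + 9)/72 = 13/72 per minute.
In 5 minutes they complete 5·13/72 = 65/72 of the job.

65/72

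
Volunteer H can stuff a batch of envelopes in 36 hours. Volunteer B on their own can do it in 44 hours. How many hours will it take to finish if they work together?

Combined rate: 1/36 + 1/44 = (11 + 9)/396 = 20/396 = 5/99 per hour.
Time = 1 ÷ (5/99) = 99/5 hours.

99/5 hours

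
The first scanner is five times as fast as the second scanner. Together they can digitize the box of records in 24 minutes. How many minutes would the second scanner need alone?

144 minutes

Let the second scanner's rate be r; then the first scanner's rate is 5r, so together (5 + 1)r = 6r = 1/24.
Thus r = 1/144 per minute.
The second scanner alone: 144 minutes; the first scanner alone: 144/5 minutes.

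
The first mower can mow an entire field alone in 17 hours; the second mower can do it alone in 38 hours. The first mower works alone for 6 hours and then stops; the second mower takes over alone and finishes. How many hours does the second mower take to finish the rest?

418/17 hours

In 6 hours the first mower does 6/17 of the job, leaving 11/17.
The second mower works at 1/38 per hour, so finishing takes 11/17 ÷ 1/38 = 418/17 hours.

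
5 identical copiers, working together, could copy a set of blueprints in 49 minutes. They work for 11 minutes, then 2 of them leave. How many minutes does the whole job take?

One copier does 1/245 of the job per minute.
After 11 minutes with 5 copiers, 11/49 is done (38/49 left).
With 3 copiers the rate is 3/245, so the rest takes 38/49 ÷ 3/245 = 190/3 minutes.
Total = 11 + 190/3 = 223/3 minutes.

223/3 minutes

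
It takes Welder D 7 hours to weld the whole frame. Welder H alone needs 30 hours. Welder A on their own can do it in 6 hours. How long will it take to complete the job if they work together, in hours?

Combined rate: 1/7 + 1/30 + 1/6 = (30 + 7 + 35)/210 = 72/210 = 12/35 per hour.
Time = 1 ÷ (12/35) = 35/12 hours.

35/12 hours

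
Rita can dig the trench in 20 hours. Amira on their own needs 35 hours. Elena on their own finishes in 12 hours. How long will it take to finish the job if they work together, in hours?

Combined rate: 1/20 + 1/35 + 1/12 = (21 + 12 + 35)/420 = 68/420 = 17/105 per hour.
Time = 1 ÷ (17/105) = 105/17 hours.

105/17 hours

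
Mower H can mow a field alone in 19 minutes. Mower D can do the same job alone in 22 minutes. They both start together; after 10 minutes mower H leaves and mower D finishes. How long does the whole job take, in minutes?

198/19 minutes

In the first 10 minutes the combined rate is 41/418, so 205/209 of the job is done, leaving 4/209.
After mower H leaves the rate is 1/22 per minute; the remaining 4/209 takes 8/19 minutes.
Total = 10 + 8/19 = 198/19 minutes.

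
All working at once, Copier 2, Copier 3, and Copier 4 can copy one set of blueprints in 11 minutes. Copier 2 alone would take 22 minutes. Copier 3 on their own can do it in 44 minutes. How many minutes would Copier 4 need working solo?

Combined rate is 1/11 per minute.
Known contribution: 1/22 + 1/44 = (2 + 1)/44 = 3/44 per minute.
So Copier 4's rate is 1/11 − 3/44 = 1/44, meaning 44 minutes alone.

44 minutes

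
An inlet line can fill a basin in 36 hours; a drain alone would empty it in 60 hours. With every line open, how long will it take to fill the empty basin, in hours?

Net rate = 1/36 − 1/60 = (5 − 3)/180 = 2/180 = 1/90 per hour.
Filling time = 1 ÷ (1/90) = 90 hours.

90 hours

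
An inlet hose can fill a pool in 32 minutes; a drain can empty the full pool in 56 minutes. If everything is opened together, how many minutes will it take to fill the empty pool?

224/3 minutes

Net rate = 1/32 − 1/56 = (7 − 4)/224 = 3/224 per minute.
Filling time = 1 ÷ (3/224) = 224/3 minutes.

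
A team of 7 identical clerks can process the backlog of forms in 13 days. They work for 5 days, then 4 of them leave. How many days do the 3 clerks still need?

One clerk does 1/91 of the job per day.
After 5 days with 7 clerks, 5/13 is done (8/13 left).
With 3 clerks the rate is 3/91, so the rest takes 8/13 ÷ 3/91 = 56/3 days.

56/3 days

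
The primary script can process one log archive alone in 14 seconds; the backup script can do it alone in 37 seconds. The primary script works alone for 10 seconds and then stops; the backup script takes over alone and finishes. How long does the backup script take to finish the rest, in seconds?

74/7 seconds

In 10 seconds the primary script does 10/14 = 5/7 of the job, leaving 2/7.
The backup script works at 1/37 per second, so finishing takes 2/7 ÷ 1/37 = 74/7 seconds.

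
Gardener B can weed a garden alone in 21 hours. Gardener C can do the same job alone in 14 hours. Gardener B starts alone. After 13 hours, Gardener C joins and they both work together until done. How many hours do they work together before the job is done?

16/5 hours

In the first 13 hours Gardener B alone does 13/21 of the job, leaving 8/21.
Once everyone is working, combined rate: 1/21 + 1/14 = (2 + 3)/42 = 5/42 per hour.
Remaining 8/21 at 5/42 per hour takes 16/5 hours.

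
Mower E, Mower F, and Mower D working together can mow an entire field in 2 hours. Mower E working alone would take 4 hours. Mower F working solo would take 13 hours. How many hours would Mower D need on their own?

52/9 hours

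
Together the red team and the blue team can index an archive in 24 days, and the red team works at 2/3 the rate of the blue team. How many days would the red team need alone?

60 days

Let the blue team's rate be r; then the red team's rate is (2/3)r, so together (2/3 + 1)r = (5/3)r = 1/24.
Thus r = 1/40 per day.
The blue team alone: 40 days; the red team alone: 60 days.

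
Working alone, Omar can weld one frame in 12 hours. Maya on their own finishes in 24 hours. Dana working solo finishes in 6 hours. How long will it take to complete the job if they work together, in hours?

Combined rate: 1/12 + 1/24 + 1/6 = (2 + 1 + 4)/24 = 7/24 per hour.
Time = 1 ÷ (7/24) = 24/7 hours.

24/7 hours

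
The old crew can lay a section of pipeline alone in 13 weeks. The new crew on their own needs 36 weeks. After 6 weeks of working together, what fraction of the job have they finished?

Combined rate: 1/13 + 1/36 = (36 + 13)/468 = 49/468 per week.
In 6 weeks they complete 6·49/468 = 49/78 of the job.

49/78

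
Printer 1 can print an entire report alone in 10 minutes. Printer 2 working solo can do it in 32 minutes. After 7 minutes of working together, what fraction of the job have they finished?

Combined rate: 1/10 + 1/32 = (16 + 5)/160 = 21/160 per minute.
In 7 minutes they complete 7·21/160 = 147/160 of the job.

147/160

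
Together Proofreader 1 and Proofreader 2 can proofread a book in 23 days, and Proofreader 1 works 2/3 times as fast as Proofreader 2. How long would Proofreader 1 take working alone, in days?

Let Proofreader 2's rate be r; then Proofreader 1's rate is (2/3)r, so together (2/3 + 1)r = (5/3)r = 1/23.
Thus r = 3/115 per day.
Proofreader 2 alone: 115/3 days; Proofreader 1 alone: 115/2 days.

115/2 days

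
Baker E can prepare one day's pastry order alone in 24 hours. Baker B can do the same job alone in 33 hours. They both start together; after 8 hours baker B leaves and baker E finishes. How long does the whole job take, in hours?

In the first 8 hours the combined rate is 19/264, so 19/33 of the job is done, leaving 14/33.
After baker B leaves the rate is 1/24 per hour; the remaining 14/33 takes 112/11 hours.
Total = 8 + 112/11 = 200/11 hours.

200/11 hours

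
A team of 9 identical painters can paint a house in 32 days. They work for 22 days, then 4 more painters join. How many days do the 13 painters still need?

90/13 days

One painter does 1/288 of the job per day.
After 22 days with 9 painters, 11/16 is done (5/16 left).
With 13 painters the rate is 13/288, so the rest takes 5/16 ÷ 13/288 = 90/13 days.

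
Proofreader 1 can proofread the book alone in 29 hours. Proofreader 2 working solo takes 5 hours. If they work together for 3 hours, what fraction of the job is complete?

102/145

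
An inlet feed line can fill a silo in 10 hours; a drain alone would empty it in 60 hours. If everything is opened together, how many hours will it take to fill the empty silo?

12 hours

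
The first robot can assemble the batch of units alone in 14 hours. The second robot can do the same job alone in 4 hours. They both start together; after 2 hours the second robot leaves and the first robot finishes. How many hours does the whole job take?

7 hours

In the first 2 hours the combined rate is 9/28, so 9/14 of the job is done, leaving 5/14.
After the second robot leaves the rate is 1/14 per hour; the remaining 5/14 takes 5 hours.
Total = 2 + 5 = 7 hours.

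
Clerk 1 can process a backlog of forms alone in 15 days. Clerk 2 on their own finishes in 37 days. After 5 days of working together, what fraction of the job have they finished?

52/111

Combined rate: 1/15 + 1/37 = (37 + 15)/555 = 52/555 per day.
In 5 days they complete 5·52/555 = 52/111 of the job.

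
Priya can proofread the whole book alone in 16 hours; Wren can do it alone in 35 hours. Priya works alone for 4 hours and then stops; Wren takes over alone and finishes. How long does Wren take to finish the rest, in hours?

In 4 hours Priya does 4/16 = 1/4 of the job, leaving 3/4.
Wren works at 1/35 per hour, so finishing takes 3/4 ÷ 1/35 = 105/4 hours.

105/4 hours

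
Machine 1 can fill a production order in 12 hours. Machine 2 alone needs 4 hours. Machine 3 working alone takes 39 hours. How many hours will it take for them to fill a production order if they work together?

Combined rate: 1/12 + 1/4 + 1/39 = (13 + 39 + 4)/156 = 56/156 = 14/39 per hour.
Time = 1 ÷ (14/39) = 39/14 hours.

39/14 hours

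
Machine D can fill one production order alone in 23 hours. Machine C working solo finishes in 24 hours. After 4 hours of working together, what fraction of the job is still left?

Combined rate: 1/23 + 1/24 = (24 + 23)/552 = 47/552 per hour.
In 4 hours they complete 4·47/552 = 47/138 of the job.
So 91/138 remains.

91/138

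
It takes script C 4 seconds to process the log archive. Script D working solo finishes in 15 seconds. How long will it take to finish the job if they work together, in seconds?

With two workers the combined time is the product over the sum: 4·15/(4+15) = 60/19 seconds.

60/19 seconds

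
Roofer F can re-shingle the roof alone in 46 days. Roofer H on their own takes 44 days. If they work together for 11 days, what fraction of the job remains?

47/92

Combined rate: 1/46 + 1/44 = (22 + 23)/1012 = 45/1012 per day.
In 11 days they complete 11·45/1012 = 45/92 of the job.
So 47/92 remains.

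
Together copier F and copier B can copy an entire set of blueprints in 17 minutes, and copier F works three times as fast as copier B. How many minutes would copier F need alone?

Let copier B's rate be r; then copier F's rate is 3r, so together (3 + 1)r = 4r = 1/17.
Thus r = 1/68 per minute.
Copier B alone: 68 minutes; copier F alone: 68/3 minutes.

68/3 minutes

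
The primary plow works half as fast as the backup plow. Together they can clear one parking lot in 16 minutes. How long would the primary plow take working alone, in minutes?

Let the backup plow's rate be r; then the primary plow's rate is (1/2)r, so together (1/2 + 1)r = (3/2)r = 1/16.
Thus r = 1/24 per minute.
The backup plow alone: 24 minutes; the primary plow alone: 48 minutes.

48 minutes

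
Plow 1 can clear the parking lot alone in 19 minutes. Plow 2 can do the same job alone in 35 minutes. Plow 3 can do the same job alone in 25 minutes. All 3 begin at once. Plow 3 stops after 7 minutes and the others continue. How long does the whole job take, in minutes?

133/15 minutes

In the first 7 minutes the combined rate is 403/3325, so 403/475 of the job is done, leaving 72/475.
After Plow 3 leaves the rate is 54/665 per minute; the remaining 72/475 takes 28/15 minutes.
Total = 7 + 28/15 = 133/15 minutes.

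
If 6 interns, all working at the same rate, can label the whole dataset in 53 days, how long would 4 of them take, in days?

Total work is 6·53 = 318 intern-days.
With 4 interns: 318/4 = 159/2 days.

159/2 days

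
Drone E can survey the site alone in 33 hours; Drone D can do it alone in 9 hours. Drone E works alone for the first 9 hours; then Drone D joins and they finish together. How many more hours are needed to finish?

In 9 hours Drone E does 9/33 = 3/11 of the job, leaving 8/11.
Drone E and Drone D together work at 14/99 per hour, so finishing takes 8/11 ÷ 14/99 = 36/7 hours.

36/7 hours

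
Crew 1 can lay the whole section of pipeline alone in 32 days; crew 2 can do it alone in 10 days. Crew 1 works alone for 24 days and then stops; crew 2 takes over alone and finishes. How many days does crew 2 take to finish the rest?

5/2 days

In 24 days crew 1 does 24/32 = 3/4 of the job, leaving 1/4.
Crew 2 works at 1/10 per day, so finishing takes 1/4 ÷ 1/10 = 5/2 days.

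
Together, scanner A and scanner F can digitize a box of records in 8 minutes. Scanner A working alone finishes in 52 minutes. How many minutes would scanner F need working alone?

104/11 minutes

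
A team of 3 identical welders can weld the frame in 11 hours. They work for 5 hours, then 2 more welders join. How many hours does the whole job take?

One welder does 1/33 of the job per hour.
After 5 hours with 3 welders, 5/11 is done (6/11 left).
With 5 welders the rate is 5/33, so the rest takes 6/11 ÷ 5/33 = 18/5 hours.
Total = 5 + 18/5 = 43/5 hours.

43/5 hours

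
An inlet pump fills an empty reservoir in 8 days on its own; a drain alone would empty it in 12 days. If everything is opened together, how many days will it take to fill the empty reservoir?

Net rate = 1/8 − 1/12 = (3 − 2)/24 = 1/24 per day.
Filling time = 1 ÷ (1/24) = 24 days.

24 days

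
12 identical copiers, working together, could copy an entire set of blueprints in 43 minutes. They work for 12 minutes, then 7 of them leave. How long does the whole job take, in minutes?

432/5 minutes

One copier does 1/516 of the job per minute.
After 12 minutes with 12 copiers, 12/43 is done (31/43 left).
With 5 copiers the rate is 5/516, so the rest takes 31/43 ÷ 5/516 = 372/5 minutes.
Total = 12 + 372/5 = 432/5 minutes.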